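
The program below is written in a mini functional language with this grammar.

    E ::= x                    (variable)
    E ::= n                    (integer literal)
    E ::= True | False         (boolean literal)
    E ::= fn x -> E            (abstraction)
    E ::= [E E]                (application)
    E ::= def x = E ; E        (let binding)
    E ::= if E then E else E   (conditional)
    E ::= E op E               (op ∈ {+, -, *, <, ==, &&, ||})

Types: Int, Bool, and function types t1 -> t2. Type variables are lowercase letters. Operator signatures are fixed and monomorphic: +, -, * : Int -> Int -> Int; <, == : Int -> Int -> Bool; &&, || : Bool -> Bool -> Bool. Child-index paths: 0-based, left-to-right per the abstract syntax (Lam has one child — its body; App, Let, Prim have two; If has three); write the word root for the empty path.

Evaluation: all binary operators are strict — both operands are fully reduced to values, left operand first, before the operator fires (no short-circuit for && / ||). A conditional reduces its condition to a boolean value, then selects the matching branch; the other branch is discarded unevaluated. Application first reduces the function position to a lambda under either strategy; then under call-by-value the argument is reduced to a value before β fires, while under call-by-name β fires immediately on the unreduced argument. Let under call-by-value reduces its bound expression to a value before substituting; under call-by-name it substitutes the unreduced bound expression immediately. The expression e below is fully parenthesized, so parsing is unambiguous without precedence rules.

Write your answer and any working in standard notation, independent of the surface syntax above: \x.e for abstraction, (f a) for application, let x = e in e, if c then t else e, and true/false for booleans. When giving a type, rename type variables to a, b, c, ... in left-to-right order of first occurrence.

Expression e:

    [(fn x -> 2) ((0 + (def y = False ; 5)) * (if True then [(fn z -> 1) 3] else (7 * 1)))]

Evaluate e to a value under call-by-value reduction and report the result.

Answer: 2

Trace:
step 0: ((\x.2) ((0 + (let y = false in 5)) * (if true then ((\z.1) 3) else (7 * 1))))
step 1: [let@1.0.1] ((\x.2) ((0 + 5) * (if true then ((\z.1) 3) else (7 * 1))))
step 2: [delta@1.0] ((\x.2) (5 * (if true then ((\z.1) 3) else (7 * 1))))
step 3: [if@1.1] ((\x.2) (5 * ((\z.1) 3)))
step 4: [beta@1.1] ((\x.2) (5 * 1))
step 5: [delta@1] ((\x.2) 5)
step 6: [beta@root] 2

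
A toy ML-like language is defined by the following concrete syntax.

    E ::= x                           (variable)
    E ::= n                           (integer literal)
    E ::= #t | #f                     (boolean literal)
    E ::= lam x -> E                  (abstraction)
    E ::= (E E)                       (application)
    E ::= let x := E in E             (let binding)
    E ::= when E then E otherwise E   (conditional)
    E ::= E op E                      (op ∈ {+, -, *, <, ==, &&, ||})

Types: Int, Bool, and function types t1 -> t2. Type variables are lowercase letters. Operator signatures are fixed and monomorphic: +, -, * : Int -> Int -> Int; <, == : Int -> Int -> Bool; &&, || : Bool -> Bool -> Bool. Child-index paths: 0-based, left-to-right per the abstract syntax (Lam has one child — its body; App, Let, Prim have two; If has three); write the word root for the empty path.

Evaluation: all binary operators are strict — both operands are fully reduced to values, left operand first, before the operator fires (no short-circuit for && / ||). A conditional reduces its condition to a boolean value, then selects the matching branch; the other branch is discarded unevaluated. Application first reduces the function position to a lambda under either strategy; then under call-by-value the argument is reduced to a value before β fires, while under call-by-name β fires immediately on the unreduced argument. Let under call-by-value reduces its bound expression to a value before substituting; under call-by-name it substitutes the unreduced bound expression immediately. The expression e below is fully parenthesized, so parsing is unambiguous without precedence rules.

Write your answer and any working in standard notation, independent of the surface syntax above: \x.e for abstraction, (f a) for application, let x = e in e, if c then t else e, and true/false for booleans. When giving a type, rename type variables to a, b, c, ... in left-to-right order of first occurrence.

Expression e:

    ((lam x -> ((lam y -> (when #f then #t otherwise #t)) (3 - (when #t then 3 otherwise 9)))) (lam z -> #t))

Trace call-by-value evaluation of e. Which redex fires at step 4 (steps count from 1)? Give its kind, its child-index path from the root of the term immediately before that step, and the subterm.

Trace:
step 0: ((\x.((\y.(if false then true else true)) (3 - (if true then 3 else 9)))) (\z.true))
step 1: [beta@root] ((\y.(if false then true else true)) (3 - (if true then 3 else 9)))
step 2: [if@1.1] ((\y.(if false then true else true)) (3 - 3))
step 3: [delta@1] ((\y.(if false then true else true)) 0)
step 4: [beta@root] (if false then true else true)

Answer: beta at root : ((\y.(if false then true else true)) 0)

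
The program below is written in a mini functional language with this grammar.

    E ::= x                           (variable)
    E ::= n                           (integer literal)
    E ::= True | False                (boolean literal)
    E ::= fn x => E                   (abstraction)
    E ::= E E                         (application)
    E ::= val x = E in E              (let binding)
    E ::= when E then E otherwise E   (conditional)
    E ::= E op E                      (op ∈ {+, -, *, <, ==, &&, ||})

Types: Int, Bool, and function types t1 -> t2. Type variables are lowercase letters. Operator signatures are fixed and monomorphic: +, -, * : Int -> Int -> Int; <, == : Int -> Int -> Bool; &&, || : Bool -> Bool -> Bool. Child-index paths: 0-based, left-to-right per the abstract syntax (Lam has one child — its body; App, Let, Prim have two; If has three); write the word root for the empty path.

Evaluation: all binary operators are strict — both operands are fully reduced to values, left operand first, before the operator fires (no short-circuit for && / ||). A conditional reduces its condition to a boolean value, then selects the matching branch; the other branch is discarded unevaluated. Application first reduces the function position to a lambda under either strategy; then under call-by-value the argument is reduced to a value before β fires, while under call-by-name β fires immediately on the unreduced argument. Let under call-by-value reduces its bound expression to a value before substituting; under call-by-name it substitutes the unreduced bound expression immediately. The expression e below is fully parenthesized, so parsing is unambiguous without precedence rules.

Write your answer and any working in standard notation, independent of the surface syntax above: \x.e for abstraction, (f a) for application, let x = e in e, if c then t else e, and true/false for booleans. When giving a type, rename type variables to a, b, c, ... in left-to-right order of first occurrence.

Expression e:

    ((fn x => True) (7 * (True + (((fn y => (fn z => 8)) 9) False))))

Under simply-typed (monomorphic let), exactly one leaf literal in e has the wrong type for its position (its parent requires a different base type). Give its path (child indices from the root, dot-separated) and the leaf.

Answer: 1.1.0 : true

Trace:
\x._ : a -> Bool
  unify Int ~ Int
  unify Bool ~ Int
  FAIL: mismatch Bool ~ Int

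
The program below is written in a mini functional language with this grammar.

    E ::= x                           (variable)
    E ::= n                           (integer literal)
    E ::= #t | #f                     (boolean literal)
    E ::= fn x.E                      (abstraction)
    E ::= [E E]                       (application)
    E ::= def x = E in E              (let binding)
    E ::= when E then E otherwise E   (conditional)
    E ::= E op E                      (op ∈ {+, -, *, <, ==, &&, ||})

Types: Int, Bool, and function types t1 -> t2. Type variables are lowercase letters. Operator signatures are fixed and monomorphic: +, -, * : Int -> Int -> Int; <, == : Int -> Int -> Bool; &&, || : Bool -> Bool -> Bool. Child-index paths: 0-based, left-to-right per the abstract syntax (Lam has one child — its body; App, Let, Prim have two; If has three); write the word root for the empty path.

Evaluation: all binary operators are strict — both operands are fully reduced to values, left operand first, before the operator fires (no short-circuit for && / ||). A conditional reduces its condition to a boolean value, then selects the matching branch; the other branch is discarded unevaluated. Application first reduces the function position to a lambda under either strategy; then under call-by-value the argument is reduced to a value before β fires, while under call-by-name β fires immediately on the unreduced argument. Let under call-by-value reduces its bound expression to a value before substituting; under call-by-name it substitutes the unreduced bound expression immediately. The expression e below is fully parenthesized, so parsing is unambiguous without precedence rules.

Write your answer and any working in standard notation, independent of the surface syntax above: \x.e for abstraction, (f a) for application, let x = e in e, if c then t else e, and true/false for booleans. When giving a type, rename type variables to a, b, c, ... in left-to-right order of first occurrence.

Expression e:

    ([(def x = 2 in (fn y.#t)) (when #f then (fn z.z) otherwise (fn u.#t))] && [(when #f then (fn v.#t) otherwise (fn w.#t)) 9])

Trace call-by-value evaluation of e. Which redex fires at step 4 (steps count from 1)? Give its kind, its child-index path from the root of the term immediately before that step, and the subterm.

Working:
step 0: (((let x = 2 in (\y.true)) (if false then (\z.z) else (\u.true))) && ((if false then (\v.true) else (\w.true)) 9))
step 1: [let@0.0] (((\y.true) (if false then (\z.z) else (\u.true))) && ((if false then (\v.true) else (\w.true)) 9))
step 2: [if@0.1] (((\y.true) (\u.true)) && ((if false then (\v.true) else (\w.true)) 9))
step 3: [beta@0] (true && ((if false then (\v.true) else (\w.true)) 9))
step 4: [if@1.0] (true && ((\w.true) 9))

Answer: if at 1.0 : (if false then (\v.true) else (\w.true))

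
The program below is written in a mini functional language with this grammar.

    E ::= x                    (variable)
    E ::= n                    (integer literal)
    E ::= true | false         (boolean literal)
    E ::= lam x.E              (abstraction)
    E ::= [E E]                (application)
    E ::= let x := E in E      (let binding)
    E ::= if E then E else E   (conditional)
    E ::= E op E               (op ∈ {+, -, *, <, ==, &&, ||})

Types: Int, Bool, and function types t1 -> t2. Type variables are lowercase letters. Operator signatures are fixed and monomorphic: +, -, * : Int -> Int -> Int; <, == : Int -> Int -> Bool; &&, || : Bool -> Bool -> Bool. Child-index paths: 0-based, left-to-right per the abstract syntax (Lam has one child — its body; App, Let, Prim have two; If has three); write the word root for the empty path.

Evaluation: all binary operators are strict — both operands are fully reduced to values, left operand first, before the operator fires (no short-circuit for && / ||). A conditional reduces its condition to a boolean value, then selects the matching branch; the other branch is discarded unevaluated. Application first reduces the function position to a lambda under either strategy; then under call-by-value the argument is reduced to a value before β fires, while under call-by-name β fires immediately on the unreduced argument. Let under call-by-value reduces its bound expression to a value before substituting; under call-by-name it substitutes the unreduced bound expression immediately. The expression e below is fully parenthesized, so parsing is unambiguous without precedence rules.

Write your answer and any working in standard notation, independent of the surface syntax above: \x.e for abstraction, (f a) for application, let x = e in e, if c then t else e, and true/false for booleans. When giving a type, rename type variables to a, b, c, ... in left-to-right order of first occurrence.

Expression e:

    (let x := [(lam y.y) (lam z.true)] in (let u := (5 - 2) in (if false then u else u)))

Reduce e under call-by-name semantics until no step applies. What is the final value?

Answer: 3

Derivation:
step 0: (let x = ((\y.y) (\z.true)) in (let u = (5 - 2) in (if false then u else u)))
step 1: [let@root] (let u = (5 - 2) in (if false then u else u))
step 2: [let@root] (if false then (5 - 2) else (5 - 2))
step 3: [if@root] (5 - 2)
step 4: [delta@root] 3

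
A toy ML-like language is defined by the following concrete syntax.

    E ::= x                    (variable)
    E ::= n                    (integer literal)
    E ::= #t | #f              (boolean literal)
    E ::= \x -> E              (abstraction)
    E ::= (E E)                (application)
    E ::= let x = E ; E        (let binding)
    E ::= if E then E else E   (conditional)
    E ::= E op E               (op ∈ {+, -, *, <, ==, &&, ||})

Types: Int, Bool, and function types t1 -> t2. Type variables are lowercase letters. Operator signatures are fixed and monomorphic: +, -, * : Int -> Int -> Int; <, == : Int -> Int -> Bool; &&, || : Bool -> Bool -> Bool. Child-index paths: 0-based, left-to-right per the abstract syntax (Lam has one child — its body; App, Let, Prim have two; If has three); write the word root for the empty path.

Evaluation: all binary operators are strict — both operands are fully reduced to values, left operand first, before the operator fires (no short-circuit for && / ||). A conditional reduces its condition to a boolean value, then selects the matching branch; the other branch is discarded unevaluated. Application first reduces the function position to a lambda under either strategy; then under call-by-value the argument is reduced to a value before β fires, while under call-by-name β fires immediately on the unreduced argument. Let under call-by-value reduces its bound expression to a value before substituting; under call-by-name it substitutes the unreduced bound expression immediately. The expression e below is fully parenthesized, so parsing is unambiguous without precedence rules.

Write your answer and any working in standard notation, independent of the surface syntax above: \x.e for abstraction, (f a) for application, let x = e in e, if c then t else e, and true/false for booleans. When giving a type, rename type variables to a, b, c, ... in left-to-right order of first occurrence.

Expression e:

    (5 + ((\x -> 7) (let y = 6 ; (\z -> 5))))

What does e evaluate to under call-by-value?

Trace:
step 0: (5 + ((\x.7) (let y = 6 in (\z.5))))
step 1: [let@1.1] (5 + ((\x.7) (\z.5)))
step 2: [beta@1] (5 + 7)
step 3: [delta@root] 12

Answer: 12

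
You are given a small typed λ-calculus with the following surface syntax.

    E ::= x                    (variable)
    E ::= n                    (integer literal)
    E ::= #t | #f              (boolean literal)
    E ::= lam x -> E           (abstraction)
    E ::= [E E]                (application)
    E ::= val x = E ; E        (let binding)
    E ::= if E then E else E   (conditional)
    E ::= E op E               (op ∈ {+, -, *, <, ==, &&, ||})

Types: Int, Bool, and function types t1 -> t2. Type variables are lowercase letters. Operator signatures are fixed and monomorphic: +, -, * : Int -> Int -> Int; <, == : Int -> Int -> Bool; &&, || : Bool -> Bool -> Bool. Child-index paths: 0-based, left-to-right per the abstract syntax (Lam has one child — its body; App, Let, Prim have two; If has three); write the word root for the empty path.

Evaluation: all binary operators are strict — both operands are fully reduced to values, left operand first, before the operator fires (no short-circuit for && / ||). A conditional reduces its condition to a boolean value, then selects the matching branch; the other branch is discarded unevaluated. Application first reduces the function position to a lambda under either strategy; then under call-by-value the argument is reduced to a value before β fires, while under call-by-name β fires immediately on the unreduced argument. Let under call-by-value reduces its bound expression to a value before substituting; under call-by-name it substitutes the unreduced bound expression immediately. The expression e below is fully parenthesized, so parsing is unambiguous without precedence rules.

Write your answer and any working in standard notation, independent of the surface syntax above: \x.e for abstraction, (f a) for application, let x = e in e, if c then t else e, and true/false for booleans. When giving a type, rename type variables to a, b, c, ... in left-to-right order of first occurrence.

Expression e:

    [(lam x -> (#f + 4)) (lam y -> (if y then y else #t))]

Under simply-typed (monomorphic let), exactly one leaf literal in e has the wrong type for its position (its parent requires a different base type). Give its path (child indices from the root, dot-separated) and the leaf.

Answer: 0.0.0 : false

Trace:
  unify Bool ~ Int
  FAIL: mismatch Bool ~ Int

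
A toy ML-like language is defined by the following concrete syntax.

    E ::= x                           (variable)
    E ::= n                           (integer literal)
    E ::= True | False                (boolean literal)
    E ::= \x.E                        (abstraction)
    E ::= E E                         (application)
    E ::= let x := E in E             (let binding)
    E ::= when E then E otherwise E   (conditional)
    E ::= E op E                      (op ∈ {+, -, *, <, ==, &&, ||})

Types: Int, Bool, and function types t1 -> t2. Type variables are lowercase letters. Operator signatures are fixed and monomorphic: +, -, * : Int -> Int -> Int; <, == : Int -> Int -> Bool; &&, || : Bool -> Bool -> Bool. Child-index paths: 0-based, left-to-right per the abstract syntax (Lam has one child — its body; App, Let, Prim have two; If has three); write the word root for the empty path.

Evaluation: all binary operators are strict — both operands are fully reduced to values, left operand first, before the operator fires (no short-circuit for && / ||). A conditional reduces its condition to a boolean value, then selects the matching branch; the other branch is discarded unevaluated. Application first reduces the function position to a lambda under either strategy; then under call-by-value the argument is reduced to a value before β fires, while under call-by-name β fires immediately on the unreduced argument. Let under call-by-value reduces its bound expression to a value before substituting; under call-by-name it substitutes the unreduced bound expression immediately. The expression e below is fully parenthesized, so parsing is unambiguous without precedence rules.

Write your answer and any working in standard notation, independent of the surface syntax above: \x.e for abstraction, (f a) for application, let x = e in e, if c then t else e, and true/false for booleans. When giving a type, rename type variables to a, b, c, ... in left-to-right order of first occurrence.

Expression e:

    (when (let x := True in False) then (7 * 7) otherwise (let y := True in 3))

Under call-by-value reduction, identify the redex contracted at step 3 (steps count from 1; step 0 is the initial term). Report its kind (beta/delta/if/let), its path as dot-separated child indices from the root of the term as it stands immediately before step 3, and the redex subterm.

Answer: let at root : (let y = true in 3)

Derivation:
step 0: (if (let x = true in false) then (7 * 7) else (let y = true in 3))
step 1: [let@0] (if false then (7 * 7) else (let y = true in 3))
step 2: [if@root] (let y = true in 3)
step 3: [let@root] 3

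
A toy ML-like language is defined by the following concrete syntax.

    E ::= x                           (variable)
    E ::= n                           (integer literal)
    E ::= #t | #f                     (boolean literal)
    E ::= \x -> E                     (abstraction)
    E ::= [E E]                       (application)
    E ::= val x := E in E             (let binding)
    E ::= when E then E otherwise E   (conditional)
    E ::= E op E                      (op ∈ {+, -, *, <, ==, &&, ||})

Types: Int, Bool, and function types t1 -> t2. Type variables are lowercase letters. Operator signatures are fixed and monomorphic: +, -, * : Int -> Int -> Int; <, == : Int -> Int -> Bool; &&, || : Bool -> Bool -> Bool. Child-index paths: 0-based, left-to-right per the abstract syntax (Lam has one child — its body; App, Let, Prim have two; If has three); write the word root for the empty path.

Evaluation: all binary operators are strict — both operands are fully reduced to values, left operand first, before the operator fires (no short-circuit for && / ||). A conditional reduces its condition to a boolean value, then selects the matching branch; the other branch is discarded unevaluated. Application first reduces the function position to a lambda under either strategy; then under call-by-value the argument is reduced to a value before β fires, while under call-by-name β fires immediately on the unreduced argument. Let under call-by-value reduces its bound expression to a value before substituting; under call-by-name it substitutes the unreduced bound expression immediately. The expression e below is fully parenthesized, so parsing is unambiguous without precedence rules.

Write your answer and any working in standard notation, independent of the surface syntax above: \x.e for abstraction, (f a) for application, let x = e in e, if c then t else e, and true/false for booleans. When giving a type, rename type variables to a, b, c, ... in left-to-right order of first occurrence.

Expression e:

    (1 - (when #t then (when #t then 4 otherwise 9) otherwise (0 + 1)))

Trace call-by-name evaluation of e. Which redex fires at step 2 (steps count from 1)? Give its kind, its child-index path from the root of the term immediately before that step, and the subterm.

Derivation:
step 0: (1 - (if true then (if true then 4 else 9) else (0 + 1)))
step 1: [if@1] (1 - (if true then 4 else 9))
step 2: [if@1] (1 - 4)

Answer: if at 1 : (if true then 4 else 9)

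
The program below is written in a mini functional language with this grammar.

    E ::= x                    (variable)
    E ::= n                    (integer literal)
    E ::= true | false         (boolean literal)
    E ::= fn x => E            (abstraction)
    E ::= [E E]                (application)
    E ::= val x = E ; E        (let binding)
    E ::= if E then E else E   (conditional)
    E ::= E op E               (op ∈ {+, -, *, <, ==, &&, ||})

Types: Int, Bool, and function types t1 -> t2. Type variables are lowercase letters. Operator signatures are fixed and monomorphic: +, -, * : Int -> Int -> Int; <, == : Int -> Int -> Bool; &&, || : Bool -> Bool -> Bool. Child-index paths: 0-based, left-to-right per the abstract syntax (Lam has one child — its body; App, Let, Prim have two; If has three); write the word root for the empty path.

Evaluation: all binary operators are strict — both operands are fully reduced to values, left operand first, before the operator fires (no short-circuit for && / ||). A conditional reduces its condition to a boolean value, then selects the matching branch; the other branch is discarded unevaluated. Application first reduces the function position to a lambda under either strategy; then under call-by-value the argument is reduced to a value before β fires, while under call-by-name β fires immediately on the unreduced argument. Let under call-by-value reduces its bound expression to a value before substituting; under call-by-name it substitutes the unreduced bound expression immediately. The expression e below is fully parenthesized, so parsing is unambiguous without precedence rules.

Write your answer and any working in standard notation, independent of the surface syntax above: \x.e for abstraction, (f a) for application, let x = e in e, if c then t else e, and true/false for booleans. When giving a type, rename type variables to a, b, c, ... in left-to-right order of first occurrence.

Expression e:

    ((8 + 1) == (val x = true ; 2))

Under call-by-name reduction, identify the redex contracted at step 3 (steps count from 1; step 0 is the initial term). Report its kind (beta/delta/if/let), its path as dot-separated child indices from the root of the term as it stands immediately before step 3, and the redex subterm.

Answer: delta at root : (9 == 2)

Working:
step 0: ((8 + 1) == (let x = true in 2))
step 1: [delta@0] (9 == (let x = true in 2))
step 2: [let@1] (9 == 2)
step 3: [delta@root] false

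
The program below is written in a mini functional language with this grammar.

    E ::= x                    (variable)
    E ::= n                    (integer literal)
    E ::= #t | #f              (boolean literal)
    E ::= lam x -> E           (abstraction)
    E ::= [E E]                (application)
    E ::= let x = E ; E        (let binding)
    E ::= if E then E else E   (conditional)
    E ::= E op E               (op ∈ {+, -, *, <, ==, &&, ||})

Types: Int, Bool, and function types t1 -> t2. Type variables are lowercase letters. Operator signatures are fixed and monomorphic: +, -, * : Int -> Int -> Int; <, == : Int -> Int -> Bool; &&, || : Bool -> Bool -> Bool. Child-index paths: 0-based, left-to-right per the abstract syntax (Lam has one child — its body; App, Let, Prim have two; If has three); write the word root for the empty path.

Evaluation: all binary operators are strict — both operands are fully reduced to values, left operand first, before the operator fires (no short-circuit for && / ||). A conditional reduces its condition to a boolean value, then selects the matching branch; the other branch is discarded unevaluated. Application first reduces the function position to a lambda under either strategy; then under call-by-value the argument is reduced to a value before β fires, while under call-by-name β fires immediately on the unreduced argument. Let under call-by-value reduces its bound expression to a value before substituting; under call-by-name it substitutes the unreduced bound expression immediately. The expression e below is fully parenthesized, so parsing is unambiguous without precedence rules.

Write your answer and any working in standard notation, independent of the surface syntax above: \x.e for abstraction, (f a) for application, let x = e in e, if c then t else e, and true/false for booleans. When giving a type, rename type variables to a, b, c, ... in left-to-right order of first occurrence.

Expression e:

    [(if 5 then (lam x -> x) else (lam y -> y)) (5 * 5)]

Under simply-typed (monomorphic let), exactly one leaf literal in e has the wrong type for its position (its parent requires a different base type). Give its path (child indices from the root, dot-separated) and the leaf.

Answer: 0.0 : 5

Working:
  unify Int ~ Bool
  FAIL: mismatch Int ~ Bool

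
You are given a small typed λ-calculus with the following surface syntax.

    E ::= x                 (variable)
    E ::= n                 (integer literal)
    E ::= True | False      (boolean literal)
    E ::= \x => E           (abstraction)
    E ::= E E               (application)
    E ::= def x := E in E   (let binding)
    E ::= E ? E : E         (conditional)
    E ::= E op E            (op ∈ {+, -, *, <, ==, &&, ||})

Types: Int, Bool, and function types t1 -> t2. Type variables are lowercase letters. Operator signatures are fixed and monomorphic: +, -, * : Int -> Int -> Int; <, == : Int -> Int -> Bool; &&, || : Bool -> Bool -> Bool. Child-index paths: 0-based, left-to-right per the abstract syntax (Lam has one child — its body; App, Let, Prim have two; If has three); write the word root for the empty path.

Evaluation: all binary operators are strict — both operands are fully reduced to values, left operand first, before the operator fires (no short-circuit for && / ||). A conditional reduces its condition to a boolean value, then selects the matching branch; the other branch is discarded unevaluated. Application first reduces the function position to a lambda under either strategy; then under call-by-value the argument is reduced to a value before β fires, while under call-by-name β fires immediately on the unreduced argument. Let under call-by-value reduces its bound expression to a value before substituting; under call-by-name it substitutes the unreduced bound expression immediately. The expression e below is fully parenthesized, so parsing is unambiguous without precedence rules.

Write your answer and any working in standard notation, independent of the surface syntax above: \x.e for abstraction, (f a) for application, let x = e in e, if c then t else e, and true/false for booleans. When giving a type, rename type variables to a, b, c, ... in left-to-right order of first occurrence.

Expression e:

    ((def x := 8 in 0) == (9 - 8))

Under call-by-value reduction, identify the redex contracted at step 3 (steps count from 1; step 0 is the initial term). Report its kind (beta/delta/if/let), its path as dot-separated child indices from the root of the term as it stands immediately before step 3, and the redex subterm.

Trace:
step 0: ((let x = 8 in 0) == (9 - 8))
step 1: [let@0] (0 == (9 - 8))
step 2: [delta@1] (0 == 1)
step 3: [delta@root] false

Answer: delta at root : (0 == 1)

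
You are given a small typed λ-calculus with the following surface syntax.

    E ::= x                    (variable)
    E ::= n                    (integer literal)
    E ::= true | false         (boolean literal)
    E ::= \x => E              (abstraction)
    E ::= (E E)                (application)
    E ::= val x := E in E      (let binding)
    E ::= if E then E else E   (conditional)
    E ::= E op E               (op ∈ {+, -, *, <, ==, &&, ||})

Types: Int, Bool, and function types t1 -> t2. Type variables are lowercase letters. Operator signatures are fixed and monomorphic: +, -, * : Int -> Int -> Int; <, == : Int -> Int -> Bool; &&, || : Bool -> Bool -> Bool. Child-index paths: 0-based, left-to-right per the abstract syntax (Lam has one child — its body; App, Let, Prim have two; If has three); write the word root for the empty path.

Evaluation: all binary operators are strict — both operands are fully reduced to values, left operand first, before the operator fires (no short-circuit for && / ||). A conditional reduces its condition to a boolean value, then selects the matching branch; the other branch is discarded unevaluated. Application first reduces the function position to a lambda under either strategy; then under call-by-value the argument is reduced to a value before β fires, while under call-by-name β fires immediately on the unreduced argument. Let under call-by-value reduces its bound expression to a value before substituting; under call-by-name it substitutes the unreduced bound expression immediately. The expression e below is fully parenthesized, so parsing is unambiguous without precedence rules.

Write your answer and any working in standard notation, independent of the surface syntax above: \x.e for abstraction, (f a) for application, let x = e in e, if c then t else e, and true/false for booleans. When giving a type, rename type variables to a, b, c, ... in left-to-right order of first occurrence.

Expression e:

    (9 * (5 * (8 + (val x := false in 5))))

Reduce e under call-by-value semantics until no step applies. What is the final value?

Answer: 585

Derivation:
step 0: (9 * (5 * (8 + (let x = false in 5))))
step 1: [let@1.1.1] (9 * (5 * (8 + 5)))
step 2: [delta@1.1] (9 * (5 * 13))
step 3: [delta@1] (9 * 65)
step 4: [delta@root] 585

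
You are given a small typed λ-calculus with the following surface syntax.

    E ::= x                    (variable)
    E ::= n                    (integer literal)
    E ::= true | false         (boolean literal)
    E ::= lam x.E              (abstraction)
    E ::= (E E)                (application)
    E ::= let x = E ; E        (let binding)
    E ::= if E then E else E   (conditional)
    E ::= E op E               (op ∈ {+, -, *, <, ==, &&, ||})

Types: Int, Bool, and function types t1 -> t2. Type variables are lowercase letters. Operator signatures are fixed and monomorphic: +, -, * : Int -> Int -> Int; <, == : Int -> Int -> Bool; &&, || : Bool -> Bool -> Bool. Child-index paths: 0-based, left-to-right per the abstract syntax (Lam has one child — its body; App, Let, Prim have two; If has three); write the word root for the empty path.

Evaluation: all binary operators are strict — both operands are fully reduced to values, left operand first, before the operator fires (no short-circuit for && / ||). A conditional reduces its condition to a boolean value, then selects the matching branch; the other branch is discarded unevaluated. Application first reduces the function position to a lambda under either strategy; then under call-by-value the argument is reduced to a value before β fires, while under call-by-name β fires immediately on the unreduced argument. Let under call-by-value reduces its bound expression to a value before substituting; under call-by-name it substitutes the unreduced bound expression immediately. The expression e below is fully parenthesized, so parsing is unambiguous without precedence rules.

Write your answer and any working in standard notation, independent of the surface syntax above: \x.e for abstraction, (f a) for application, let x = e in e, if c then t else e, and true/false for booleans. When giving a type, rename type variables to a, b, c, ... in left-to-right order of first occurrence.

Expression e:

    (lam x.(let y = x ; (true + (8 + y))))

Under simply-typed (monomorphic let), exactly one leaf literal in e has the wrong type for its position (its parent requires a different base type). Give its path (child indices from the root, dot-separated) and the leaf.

Answer: 0.1.0 : true

Trace:
x : a
let y : a
  unify Bool ~ Int
  FAIL: mismatch Bool ~ Int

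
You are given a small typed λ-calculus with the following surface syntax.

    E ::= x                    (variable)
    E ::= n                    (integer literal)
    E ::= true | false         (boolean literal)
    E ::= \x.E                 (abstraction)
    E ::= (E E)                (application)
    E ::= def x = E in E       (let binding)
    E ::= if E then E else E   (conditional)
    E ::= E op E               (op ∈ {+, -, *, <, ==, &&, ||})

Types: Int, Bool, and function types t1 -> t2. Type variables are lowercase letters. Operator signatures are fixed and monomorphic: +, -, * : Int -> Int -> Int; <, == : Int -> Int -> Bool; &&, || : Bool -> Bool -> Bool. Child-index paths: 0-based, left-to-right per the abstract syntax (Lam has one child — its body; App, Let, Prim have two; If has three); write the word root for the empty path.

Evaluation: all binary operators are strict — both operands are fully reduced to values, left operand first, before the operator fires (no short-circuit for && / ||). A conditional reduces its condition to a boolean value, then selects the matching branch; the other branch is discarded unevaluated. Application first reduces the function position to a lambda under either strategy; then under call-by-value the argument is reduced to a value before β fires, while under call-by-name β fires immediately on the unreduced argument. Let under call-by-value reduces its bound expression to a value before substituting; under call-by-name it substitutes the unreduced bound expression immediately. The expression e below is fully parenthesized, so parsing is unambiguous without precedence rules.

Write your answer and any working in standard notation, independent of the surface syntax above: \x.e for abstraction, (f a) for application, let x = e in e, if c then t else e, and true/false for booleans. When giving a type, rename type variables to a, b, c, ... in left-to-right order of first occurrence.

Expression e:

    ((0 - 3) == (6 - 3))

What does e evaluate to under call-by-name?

Trace:
step 0: ((0 - 3) == (6 - 3))
step 1: [delta@0] (-3 == (6 - 3))
step 2: [delta@1] (-3 == 3)
step 3: [delta@root] false

Answer: false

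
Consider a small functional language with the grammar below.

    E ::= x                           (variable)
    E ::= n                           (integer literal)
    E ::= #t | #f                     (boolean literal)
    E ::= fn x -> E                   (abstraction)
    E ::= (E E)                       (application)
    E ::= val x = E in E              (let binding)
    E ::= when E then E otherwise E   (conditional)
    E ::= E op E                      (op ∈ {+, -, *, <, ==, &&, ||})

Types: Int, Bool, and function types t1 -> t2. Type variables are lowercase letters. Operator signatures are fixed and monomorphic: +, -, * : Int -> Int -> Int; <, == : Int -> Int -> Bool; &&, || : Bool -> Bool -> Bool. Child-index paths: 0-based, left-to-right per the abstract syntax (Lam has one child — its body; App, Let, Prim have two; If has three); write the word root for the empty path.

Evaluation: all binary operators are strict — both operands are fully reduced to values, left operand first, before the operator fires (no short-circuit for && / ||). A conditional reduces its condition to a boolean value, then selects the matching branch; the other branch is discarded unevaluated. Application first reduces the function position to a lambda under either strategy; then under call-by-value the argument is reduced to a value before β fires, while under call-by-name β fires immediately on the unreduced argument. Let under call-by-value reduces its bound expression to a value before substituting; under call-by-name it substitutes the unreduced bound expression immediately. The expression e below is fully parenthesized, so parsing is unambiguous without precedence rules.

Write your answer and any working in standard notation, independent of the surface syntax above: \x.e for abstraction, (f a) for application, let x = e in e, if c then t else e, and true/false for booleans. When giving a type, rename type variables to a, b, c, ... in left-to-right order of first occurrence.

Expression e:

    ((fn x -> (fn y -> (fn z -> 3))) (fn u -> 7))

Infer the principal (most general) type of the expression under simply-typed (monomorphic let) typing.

Working:
\z._ : c -> Int
\y._ : b -> c -> Int
\x._ : a -> b -> c -> Int
\u._ : d -> Int
  unify a -> b -> c -> Int ~ (d -> Int) -> e
  unify a ~ d -> Int
  unify b -> c -> Int ~ e
_ _ : b -> c -> Int

Answer: a -> b -> Int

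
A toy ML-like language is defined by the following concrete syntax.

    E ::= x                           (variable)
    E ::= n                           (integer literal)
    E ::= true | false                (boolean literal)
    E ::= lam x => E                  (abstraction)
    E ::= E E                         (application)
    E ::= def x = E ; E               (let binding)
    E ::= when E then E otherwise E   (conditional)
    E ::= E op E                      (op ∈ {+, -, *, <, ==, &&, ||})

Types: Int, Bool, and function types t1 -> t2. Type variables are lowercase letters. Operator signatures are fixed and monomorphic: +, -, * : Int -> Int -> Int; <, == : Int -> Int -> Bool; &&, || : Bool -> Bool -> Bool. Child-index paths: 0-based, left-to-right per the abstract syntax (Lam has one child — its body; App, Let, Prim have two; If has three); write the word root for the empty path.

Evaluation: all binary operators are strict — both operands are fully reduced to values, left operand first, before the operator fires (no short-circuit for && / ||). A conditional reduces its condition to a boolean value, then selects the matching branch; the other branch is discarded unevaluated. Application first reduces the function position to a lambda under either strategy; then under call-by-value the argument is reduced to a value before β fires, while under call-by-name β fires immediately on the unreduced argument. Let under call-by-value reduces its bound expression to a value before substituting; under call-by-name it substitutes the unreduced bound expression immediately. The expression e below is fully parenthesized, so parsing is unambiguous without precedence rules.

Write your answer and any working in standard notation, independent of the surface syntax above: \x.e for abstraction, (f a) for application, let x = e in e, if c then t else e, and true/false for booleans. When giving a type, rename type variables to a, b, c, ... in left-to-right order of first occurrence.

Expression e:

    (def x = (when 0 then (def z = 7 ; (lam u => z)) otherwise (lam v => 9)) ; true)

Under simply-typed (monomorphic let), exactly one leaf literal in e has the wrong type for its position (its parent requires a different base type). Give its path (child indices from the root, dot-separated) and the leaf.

Trace:
  unify Int ~ Bool
  FAIL: mismatch Int ~ Bool

Answer: 0.0 : 0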